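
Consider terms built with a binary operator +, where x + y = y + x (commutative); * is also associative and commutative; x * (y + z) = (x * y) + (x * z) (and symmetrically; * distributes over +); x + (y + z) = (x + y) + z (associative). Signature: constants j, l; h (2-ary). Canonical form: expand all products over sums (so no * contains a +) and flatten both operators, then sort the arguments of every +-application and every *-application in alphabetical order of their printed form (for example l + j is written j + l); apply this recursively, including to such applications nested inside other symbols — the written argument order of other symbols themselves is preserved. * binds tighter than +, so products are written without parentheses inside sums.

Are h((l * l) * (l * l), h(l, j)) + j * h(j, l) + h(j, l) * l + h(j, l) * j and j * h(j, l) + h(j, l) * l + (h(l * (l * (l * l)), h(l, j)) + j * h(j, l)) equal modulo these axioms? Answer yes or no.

Left:  h((l * l) * (l * l), h(l, j)) + j * h(j, l) + h(j, l) * l + h(j, l) * j
  Un-nest:  h(l * l * l * l, h(l, j)) + h(j, l) * j + h(j, l) * l + h(j, l) * j
  Sort:  h(j, l) * j + h(j, l) * j + h(j, l) * l + h(l * l * l * l, h(l, j))
Right:  j * h(j, l) + h(j, l) * l + (h(l * (l * (l * l)), h(l, j)) + j * h(j, l))
  Un-nest:  h(j, l) * j + h(j, l) * l + h(l * l * l * l, h(l, j)) + h(j, l) * j
  Order the arguments:  h(j, l) * j + h(j, l) * j + h(j, l) * l + h(l * l * l * l, h(l, j))

Answer: yes — both canonical forms are h(j, l) * j + h(j, l) * j + h(j, l) * l + h(l * l * l * l, h(l, j))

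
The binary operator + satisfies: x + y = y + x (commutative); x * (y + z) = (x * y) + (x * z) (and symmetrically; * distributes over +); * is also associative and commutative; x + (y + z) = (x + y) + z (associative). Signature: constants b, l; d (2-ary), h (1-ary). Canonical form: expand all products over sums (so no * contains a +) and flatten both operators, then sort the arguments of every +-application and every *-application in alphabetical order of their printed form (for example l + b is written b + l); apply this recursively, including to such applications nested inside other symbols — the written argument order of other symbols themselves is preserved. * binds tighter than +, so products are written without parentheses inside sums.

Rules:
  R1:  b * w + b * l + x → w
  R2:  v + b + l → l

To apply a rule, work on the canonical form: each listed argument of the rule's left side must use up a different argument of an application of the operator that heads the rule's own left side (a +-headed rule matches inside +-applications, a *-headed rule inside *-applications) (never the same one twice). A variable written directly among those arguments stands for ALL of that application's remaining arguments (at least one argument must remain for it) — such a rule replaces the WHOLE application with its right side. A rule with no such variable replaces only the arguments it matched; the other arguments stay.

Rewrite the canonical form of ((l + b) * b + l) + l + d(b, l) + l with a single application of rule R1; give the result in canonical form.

Answer: b

Derivation:
Canonical form:  b * b + b * l + d(b, l) + l + l + l
R1 matches:  uses b * b, b * l;  w := b, x := d(b, l) + l + l + l
The variable takes the whole remainder — replace the entire application.
Giving:  b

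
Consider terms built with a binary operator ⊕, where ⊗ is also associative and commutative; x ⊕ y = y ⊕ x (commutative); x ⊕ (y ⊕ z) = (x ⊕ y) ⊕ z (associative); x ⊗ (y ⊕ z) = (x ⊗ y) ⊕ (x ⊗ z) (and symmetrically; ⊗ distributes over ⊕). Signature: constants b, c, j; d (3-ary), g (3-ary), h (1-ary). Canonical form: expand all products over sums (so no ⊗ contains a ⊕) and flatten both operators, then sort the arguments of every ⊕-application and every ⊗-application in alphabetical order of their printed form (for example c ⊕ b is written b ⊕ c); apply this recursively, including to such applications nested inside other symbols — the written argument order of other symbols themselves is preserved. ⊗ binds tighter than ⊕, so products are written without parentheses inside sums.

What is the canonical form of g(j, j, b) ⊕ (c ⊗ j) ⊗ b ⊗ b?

Answer: b ⊗ b ⊗ c ⊗ j ⊕ g(j, j, b)

Derivation:
Flatten:  g(j, j, b) ⊕ b ⊗ b ⊗ c ⊗ j
Order the arguments:  b ⊗ b ⊗ c ⊗ j ⊕ g(j, j, b)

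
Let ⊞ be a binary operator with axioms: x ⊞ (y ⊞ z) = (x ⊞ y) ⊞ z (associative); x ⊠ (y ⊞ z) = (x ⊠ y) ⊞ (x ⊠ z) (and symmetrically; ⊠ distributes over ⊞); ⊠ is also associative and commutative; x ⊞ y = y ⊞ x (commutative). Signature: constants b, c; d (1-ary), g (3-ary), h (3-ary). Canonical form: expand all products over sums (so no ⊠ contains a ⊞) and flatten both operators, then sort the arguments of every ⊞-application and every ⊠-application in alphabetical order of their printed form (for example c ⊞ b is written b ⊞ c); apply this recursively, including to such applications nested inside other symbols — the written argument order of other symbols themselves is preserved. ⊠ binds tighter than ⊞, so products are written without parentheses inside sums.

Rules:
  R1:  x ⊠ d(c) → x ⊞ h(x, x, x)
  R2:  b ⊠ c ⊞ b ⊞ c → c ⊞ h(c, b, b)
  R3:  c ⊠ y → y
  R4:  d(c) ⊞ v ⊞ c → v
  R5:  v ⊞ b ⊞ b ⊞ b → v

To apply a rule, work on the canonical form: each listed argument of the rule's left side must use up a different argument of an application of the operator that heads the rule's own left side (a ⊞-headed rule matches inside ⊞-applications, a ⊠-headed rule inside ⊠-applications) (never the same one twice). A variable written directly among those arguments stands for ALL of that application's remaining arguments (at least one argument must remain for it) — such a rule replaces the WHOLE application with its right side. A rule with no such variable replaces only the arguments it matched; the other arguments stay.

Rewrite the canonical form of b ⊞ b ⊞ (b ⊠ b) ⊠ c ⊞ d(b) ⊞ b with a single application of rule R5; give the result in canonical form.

Answer: b ⊠ b ⊠ c ⊞ d(b)

Derivation:
Canonical form:  b ⊞ b ⊞ b ⊞ b ⊠ b ⊠ c ⊞ d(b)
R5 matches:  uses b, b, b;  v := b ⊠ b ⊠ c ⊞ d(b)
The extension variable absorbs all remaining arguments, so the whole application is rewritten.
New term:  b ⊠ b ⊠ c ⊞ d(b)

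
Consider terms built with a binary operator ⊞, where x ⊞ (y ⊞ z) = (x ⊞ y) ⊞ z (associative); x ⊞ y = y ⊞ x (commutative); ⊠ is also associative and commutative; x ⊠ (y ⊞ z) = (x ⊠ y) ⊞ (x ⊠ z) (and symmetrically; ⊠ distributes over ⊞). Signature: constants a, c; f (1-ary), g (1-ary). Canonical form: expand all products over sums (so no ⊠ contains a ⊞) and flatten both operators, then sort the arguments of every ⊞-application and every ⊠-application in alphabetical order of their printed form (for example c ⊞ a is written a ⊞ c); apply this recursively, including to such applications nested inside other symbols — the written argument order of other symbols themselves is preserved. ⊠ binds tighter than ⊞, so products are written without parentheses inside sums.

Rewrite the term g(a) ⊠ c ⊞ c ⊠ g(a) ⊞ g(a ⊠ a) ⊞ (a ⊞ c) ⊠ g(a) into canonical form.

Answer: a ⊠ g(a) ⊞ c ⊠ g(a) ⊞ c ⊠ g(a) ⊞ c ⊠ g(a) ⊞ g(a ⊠ a)

Derivation:
Expand:  c ⊠ g(a) ⊞ c ⊠ g(a) ⊞ g(a ⊠ a) ⊞ a ⊠ g(a) ⊞ c ⊠ g(a)
Sort:  a ⊠ g(a) ⊞ c ⊠ g(a) ⊞ c ⊠ g(a) ⊞ c ⊠ g(a) ⊞ g(a ⊠ a)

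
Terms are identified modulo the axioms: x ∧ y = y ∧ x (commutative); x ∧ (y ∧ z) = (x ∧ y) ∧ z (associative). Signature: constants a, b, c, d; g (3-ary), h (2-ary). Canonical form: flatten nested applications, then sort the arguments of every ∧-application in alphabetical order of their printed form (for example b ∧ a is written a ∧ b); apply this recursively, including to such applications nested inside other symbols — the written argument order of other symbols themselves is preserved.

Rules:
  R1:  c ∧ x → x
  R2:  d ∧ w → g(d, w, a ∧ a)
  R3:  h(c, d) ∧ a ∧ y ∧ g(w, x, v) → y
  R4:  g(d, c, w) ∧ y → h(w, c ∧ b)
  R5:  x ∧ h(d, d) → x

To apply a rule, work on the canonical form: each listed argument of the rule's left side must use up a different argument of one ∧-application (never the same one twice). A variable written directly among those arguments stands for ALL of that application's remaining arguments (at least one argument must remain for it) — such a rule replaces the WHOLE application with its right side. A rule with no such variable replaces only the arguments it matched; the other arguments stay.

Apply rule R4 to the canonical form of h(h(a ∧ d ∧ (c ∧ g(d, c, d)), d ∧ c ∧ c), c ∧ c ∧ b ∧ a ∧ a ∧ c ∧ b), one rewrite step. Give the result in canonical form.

Canonical form:  h(h(a ∧ c ∧ d ∧ g(d, c, d), c ∧ c ∧ d), a ∧ a ∧ b ∧ b ∧ c ∧ c ∧ c)
Match R4:  consume g(d, c, d);  w := d, y := a ∧ c ∧ d
Every leftover argument binds to the variable; the entire application is replaced.
New term:  h(h(h(d, b ∧ c), c ∧ c ∧ d), a ∧ a ∧ b ∧ b ∧ c ∧ c ∧ c)

Answer: h(h(h(d, b ∧ c), c ∧ c ∧ d), a ∧ a ∧ b ∧ b ∧ c ∧ c ∧ c)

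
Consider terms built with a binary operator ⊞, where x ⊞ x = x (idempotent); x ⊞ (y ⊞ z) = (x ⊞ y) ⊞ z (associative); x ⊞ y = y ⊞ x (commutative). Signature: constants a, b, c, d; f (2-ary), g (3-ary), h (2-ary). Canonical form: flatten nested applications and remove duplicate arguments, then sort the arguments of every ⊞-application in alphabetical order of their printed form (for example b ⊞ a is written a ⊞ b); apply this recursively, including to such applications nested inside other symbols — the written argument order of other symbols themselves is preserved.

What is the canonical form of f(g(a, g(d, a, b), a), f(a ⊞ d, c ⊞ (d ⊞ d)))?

Descend into:  c ⊞ (d ⊞ d)
Flatten:  c ⊞ d ⊞ d
Drop duplicates:  drop duplicate d
Sort:  c ⊞ d
Reassemble:  f(g(a, g(d, a, b), a), f(a ⊞ d, c ⊞ d))

Answer: f(g(a, g(d, a, b), a), f(a ⊞ d, c ⊞ d))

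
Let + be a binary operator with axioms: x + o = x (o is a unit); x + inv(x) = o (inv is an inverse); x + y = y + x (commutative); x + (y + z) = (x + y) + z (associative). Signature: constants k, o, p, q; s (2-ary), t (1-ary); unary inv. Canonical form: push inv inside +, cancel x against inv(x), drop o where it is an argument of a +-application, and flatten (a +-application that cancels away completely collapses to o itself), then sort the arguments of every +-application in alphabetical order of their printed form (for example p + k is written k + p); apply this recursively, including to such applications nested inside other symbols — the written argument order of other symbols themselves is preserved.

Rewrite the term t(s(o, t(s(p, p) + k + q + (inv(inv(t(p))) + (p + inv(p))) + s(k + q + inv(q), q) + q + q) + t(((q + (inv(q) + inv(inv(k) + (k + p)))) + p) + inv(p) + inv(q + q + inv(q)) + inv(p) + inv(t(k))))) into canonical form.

Answer: t(s(o, t(inv(p) + inv(p) + inv(q) + inv(t(k))) + t(k + q + q + q + s(k, q) + s(p, p) + t(p))))

Derivation:
Descend into:  t(s(p, p) + k + q + (inv(inv(t(p))) + (p + inv(p))) + s(k + q + inv(q), q) + q + q) + t(((q + (inv(q) + inv(inv(k) + (k + p)))) + p) + inv(p) + inv(q + q + inv(q)) + inv(p) + inv(t(k)))
Push inv inside:  distribute inv over + and collapse double inv
Collect terms:  t(k + q + q + q + s(k, q) + s(p, p) + t(p)) + t(inv(p) + inv(p) + inv(q) + inv(t(k)))
Sort arguments:  t(inv(p) + inv(p) + inv(q) + inv(t(k))) + t(k + q + q + q + s(k, q) + s(p, p) + t(p))
Rebuild:  t(s(o, t(inv(p) + inv(p) + inv(q) + inv(t(k))) + t(k + q + q + q + s(k, q) + s(p, p) + t(p))))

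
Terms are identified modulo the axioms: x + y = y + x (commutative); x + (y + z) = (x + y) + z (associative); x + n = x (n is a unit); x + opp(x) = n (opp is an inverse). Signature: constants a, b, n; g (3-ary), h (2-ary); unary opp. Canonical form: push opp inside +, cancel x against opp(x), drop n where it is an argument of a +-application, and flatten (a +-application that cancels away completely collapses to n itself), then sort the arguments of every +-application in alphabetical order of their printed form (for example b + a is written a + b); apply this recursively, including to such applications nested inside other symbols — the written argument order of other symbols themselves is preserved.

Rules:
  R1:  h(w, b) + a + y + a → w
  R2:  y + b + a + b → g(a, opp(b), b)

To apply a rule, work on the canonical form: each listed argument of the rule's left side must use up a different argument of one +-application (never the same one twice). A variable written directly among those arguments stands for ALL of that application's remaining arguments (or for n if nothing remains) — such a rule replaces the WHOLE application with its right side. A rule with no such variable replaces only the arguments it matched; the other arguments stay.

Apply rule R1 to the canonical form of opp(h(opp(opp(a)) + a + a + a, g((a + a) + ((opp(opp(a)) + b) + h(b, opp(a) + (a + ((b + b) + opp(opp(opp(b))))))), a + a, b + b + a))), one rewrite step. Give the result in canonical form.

Canonical form:  opp(h(a + a + a + a, g(a + a + a + b + h(b, b), a + a, a + b + b)))
R1 matches:  uses a, a, h(b, b);  w := b, y := a + b
The extension variable absorbs all remaining arguments, so the whole application is rewritten.
Result:  opp(h(a + a + a + a, g(b, a + a, a + b + b)))

Answer: opp(h(a + a + a + a, g(b, a + a, a + b + b)))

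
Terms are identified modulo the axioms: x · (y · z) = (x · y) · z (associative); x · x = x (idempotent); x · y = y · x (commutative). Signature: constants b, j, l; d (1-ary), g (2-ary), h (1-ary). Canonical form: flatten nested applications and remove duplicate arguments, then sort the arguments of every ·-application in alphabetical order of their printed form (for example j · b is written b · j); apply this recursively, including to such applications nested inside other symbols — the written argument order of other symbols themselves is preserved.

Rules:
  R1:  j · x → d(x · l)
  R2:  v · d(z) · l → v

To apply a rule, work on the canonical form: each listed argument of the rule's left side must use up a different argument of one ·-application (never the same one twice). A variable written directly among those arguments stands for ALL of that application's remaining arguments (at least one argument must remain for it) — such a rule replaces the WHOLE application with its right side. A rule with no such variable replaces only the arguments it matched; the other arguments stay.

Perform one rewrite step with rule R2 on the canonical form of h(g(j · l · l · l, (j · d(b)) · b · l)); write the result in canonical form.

Answer: h(g(j · l, b · j))

Derivation:
Canonical form:  h(g(j · l, b · d(b) · j · l))
Apply R2:  consuming d(b), l;  v := b · j, z := b
The extension variable absorbs all remaining arguments, so the whole application is rewritten.
New term:  h(g(j · l, b · j))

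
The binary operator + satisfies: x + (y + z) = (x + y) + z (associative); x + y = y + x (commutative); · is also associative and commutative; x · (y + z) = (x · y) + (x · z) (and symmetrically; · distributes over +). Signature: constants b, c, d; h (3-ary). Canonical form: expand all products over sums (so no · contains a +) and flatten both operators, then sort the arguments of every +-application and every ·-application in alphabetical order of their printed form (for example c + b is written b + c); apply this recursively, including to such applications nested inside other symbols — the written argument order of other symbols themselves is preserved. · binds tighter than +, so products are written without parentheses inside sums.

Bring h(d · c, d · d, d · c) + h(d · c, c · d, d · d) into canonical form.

Un-nest:  h(c · d, d · d, c · d) + h(c · d, c · d, d · d)
Sort:  h(c · d, c · d, d · d) + h(c · d, d · d, c · d)

Answer: h(c · d, c · d, d · d) + h(c · d, d · d, c · d)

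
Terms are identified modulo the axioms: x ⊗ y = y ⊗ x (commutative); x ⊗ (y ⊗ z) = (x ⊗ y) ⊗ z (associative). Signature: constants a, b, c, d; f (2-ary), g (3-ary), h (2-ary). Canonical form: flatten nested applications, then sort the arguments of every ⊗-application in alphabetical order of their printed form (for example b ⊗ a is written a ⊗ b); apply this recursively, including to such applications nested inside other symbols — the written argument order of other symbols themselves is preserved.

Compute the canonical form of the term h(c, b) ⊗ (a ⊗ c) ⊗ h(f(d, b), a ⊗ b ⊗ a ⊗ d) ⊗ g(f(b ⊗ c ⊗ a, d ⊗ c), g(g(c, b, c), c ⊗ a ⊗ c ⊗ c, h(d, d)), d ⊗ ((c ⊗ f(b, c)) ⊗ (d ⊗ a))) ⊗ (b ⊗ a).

Answer: a ⊗ a ⊗ b ⊗ c ⊗ g(f(a ⊗ b ⊗ c, c ⊗ d), g(g(c, b, c), a ⊗ c ⊗ c ⊗ c, h(d, d)), a ⊗ c ⊗ d ⊗ d ⊗ f(b, c)) ⊗ h(c, b) ⊗ h(f(d, b), a ⊗ a ⊗ b ⊗ d)

Derivation:
Un-nest:  h(c, b) ⊗ a ⊗ c ⊗ h(f(d, b), a ⊗ b ⊗ a ⊗ d) ⊗ g(f(b ⊗ c ⊗ a, d ⊗ c), g(g(c, b, c), c ⊗ a ⊗ c ⊗ c, h(d, d)), d ⊗ ((c ⊗ f(b, c)) ⊗ (d ⊗ a))) ⊗ b ⊗ a
Simplify inside:  h(f(d, b), a ⊗ b ⊗ a ⊗ d)  →  h(f(d, b), a ⊗ a ⊗ b ⊗ d)
Canonicalize subterm:  g(f(b ⊗ c ⊗ a, d ⊗ c), g(g(c, b, c), c ⊗ a ⊗ c ⊗ c, h(d, d)), d ⊗ ((c ⊗ f(b, c)) ⊗ (d ⊗ a)))  →  g(f(a ⊗ b ⊗ c, c ⊗ d), g(g(c, b, c), a ⊗ c ⊗ c ⊗ c, h(d, d)), a ⊗ c ⊗ d ⊗ d ⊗ f(b, c))
Sort:  a ⊗ a ⊗ b ⊗ c ⊗ g(f(a ⊗ b ⊗ c, c ⊗ d), g(g(c, b, c), a ⊗ c ⊗ c ⊗ c, h(d, d)), a ⊗ c ⊗ d ⊗ d ⊗ f(b, c)) ⊗ h(c, b) ⊗ h(f(d, b), a ⊗ a ⊗ b ⊗ d)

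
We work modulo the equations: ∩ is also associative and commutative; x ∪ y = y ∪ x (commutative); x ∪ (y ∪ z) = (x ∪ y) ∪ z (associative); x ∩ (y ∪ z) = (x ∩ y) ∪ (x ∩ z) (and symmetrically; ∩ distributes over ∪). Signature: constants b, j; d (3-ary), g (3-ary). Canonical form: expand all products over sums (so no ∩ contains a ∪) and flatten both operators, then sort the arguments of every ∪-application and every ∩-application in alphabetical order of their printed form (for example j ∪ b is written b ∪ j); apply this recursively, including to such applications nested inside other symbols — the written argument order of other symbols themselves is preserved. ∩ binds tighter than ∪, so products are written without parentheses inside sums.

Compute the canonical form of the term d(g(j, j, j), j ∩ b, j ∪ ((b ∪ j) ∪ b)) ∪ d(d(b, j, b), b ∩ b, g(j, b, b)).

Answer: d(d(b, j, b), b ∩ b, g(j, b, b)) ∪ d(g(j, j, j), b ∩ j, b ∪ b ∪ j ∪ j)

Derivation:
Merge nested applications:  d(g(j, j, j), b ∩ j, b ∪ b ∪ j ∪ j) ∪ d(d(b, j, b), b ∩ b, g(j, b, b))
Sort arguments:  d(d(b, j, b), b ∩ b, g(j, b, b)) ∪ d(g(j, j, j), b ∩ j, b ∪ b ∪ j ∪ j)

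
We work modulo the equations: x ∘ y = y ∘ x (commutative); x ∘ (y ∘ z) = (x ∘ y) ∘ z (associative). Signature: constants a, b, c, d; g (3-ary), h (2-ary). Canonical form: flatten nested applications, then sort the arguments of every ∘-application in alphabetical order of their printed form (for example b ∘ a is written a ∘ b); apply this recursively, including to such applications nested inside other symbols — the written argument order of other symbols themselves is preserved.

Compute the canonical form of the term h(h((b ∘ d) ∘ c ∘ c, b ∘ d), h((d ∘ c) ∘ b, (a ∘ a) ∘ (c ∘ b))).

Focus inside:  (a ∘ a) ∘ (c ∘ b)
Un-nest:  a ∘ a ∘ c ∘ b
Sort:  a ∘ a ∘ b ∘ c
Put back:  h(h(b ∘ c ∘ c ∘ d, b ∘ d), h(b ∘ c ∘ d, a ∘ a ∘ b ∘ c))

Answer: h(h(b ∘ c ∘ c ∘ d, b ∘ d), h(b ∘ c ∘ d, a ∘ a ∘ b ∘ c))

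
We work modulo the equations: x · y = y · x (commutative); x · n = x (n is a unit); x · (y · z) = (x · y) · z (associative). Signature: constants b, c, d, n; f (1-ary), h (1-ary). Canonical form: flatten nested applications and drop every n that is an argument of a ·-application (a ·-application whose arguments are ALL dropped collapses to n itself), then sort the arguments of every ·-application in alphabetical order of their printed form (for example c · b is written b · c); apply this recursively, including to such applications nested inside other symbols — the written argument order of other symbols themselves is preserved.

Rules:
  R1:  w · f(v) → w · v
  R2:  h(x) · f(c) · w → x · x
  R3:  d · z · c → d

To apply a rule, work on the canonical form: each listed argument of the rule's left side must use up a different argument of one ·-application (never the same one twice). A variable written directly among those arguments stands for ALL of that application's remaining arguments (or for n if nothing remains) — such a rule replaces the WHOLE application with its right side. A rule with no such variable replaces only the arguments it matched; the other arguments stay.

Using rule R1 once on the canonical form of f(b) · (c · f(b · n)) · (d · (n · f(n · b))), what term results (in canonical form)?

Canonical form:  c · d · f(b) · f(b) · f(b)
R1 matches:  uses f(b);  v := b, w := c · d · f(b) · f(b)
Every leftover argument binds to the variable; the entire application is replaced.
Result:  b · c · d · f(b) · f(b)

Answer: b · c · d · f(b) · f(b)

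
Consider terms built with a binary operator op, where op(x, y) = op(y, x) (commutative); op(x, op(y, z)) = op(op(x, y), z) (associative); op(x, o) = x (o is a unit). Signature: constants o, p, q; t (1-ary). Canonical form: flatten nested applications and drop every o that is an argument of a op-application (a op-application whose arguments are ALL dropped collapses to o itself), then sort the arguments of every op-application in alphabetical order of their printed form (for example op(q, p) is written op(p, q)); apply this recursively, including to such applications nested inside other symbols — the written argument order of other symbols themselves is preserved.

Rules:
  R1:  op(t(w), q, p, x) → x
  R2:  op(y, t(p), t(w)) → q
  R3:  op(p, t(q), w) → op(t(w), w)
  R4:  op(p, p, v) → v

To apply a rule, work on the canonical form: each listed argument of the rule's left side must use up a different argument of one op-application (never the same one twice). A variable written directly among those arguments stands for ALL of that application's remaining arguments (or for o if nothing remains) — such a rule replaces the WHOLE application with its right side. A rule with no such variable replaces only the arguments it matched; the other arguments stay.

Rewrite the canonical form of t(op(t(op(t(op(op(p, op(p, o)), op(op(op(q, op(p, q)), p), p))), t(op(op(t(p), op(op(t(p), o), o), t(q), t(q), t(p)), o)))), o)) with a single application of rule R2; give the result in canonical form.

Answer: t(t(op(t(op(p, p, p, p, p, q, q)), t(q))))

Derivation:
Canonical form:  t(t(op(t(op(p, p, p, p, p, q, q)), t(op(t(p), t(p), t(p), t(q), t(q))))))
Apply R2:  consuming t(p), t(p);  w := p, y := op(t(p), t(q), t(q))
The variable takes the whole remainder — replace the entire application.
Result:  t(t(op(t(op(p, p, p, p, p, q, q)), t(q))))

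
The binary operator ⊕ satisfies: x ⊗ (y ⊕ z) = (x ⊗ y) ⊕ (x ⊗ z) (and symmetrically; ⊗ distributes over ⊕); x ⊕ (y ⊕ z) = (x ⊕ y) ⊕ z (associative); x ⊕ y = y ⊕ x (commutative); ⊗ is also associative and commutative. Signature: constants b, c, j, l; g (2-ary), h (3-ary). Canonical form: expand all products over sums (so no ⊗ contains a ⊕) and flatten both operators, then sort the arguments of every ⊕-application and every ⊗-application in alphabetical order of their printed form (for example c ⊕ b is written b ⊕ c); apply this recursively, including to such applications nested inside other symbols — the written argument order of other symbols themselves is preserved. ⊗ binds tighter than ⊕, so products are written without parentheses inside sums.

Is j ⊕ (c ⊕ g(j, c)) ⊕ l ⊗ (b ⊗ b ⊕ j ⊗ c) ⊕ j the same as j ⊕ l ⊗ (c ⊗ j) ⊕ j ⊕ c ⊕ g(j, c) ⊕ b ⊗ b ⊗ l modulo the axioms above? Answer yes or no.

Answer: yes — both canonical forms are b ⊗ b ⊗ l ⊕ c ⊕ c ⊗ j ⊗ l ⊕ g(j, c) ⊕ j ⊕ j

Derivation:
Left:  j ⊕ (c ⊕ g(j, c)) ⊕ l ⊗ (b ⊗ b ⊕ j ⊗ c) ⊕ j
  Expand:  j ⊕ c ⊕ g(j, c) ⊕ b ⊗ b ⊗ l ⊕ c ⊗ j ⊗ l ⊕ j
  Sort:  b ⊗ b ⊗ l ⊕ c ⊕ c ⊗ j ⊗ l ⊕ g(j, c) ⊕ j ⊕ j
Right:  j ⊕ l ⊗ (c ⊗ j) ⊕ j ⊕ c ⊕ g(j, c) ⊕ b ⊗ b ⊗ l
  Flatten:  j ⊕ c ⊗ j ⊗ l ⊕ j ⊕ c ⊕ g(j, c) ⊕ b ⊗ b ⊗ l
  Sort:  b ⊗ b ⊗ l ⊕ c ⊕ c ⊗ j ⊗ l ⊕ g(j, c) ⊕ j ⊕ j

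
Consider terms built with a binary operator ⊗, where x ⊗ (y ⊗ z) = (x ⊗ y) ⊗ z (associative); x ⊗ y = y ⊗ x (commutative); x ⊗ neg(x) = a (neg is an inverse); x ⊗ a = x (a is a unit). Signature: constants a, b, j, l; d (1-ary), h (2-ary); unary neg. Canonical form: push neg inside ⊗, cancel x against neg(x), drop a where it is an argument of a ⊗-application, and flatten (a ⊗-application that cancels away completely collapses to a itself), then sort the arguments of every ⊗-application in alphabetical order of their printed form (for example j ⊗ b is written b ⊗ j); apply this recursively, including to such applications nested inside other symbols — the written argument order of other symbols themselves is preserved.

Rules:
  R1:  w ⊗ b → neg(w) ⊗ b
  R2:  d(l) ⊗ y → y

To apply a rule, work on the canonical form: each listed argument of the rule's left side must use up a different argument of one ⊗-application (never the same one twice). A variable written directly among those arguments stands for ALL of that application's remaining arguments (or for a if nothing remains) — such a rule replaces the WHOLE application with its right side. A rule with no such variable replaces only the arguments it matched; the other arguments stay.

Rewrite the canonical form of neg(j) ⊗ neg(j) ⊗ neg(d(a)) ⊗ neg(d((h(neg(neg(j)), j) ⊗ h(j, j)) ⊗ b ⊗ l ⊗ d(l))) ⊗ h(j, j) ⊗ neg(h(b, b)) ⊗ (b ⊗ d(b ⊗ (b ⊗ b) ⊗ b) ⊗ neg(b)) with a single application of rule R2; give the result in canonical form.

Canonical form:  d(b ⊗ b ⊗ b ⊗ b) ⊗ h(j, j) ⊗ neg(d(a)) ⊗ neg(d(b ⊗ d(l) ⊗ h(j, j) ⊗ h(j, j) ⊗ l)) ⊗ neg(h(b, b)) ⊗ neg(j) ⊗ neg(j)
R2 matches:  uses d(l);  y := b ⊗ h(j, j) ⊗ h(j, j) ⊗ l
The extension variable absorbs all remaining arguments, so the whole application is rewritten.
Result:  d(b ⊗ b ⊗ b ⊗ b) ⊗ h(j, j) ⊗ neg(d(a)) ⊗ neg(d(b ⊗ h(j, j) ⊗ h(j, j) ⊗ l)) ⊗ neg(h(b, b)) ⊗ neg(j) ⊗ neg(j)

Answer: d(b ⊗ b ⊗ b ⊗ b) ⊗ h(j, j) ⊗ neg(d(a)) ⊗ neg(d(b ⊗ h(j, j) ⊗ h(j, j) ⊗ l)) ⊗ neg(h(b, b)) ⊗ neg(j) ⊗ neg(j)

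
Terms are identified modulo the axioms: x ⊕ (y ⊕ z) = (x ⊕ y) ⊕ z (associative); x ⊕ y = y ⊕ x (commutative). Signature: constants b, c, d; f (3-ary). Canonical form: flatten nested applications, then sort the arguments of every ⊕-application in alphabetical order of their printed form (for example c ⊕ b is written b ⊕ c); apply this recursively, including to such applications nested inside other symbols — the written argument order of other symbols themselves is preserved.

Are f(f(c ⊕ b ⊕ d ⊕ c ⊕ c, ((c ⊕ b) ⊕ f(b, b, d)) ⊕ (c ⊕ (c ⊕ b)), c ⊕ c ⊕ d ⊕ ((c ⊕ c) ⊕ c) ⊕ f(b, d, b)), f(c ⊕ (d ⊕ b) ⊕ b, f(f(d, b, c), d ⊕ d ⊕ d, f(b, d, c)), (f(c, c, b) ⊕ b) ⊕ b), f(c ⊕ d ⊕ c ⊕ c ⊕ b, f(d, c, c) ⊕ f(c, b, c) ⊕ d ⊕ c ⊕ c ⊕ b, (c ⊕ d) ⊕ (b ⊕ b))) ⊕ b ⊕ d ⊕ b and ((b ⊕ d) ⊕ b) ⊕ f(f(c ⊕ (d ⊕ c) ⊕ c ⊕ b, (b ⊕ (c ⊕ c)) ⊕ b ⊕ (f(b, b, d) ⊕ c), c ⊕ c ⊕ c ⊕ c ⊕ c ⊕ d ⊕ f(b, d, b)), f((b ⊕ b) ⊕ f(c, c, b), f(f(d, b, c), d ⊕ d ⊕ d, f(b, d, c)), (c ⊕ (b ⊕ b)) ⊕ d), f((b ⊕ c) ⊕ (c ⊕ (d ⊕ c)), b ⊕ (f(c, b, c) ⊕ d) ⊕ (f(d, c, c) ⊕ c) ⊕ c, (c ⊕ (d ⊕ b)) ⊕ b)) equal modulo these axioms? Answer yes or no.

Answer: no — b ⊕ b ⊕ d ⊕ f(f(b ⊕ c ⊕ c ⊕ c ⊕ d, b ⊕ b ⊕ c ⊕ c ⊕ c ⊕ f(b, b, d), c ⊕ c ⊕ c ⊕ c ⊕ c ⊕ d ⊕ f(b, d, b)), f(b ⊕ b ⊕ c ⊕ d, f(f(d, b, c), d ⊕ d ⊕ d, f(b, d, c)), b ⊕ b ⊕ f(c, c, b)), f(b ⊕ c ⊕ c ⊕ c ⊕ d, b ⊕ c ⊕ c ⊕ d ⊕ f(c, b, c) ⊕ f(d, c, c), b ⊕ b ⊕ c ⊕ d)) vs b ⊕ b ⊕ d ⊕ f(f(b ⊕ c ⊕ c ⊕ c ⊕ d, b ⊕ b ⊕ c ⊕ c ⊕ c ⊕ f(b, b, d), c ⊕ c ⊕ c ⊕ c ⊕ c ⊕ d ⊕ f(b, d, b)), f(b ⊕ b ⊕ f(c, c, b), f(f(d, b, c), d ⊕ d ⊕ d, f(b, d, c)), b ⊕ b ⊕ c ⊕ d), f(b ⊕ c ⊕ c ⊕ c ⊕ d, b ⊕ c ⊕ c ⊕ d ⊕ f(c, b, c) ⊕ f(d, c, c), b ⊕ b ⊕ c ⊕ d))

Derivation:
Left:  f(f(c ⊕ b ⊕ d ⊕ c ⊕ c, ((c ⊕ b) ⊕ f(b, b, d)) ⊕ (c ⊕ (c ⊕ b)), c ⊕ c ⊕ d ⊕ ((c ⊕ c) ⊕ c) ⊕ f(b, d, b)), f(c ⊕ (d ⊕ b) ⊕ b, f(f(d, b, c), d ⊕ d ⊕ d, f(b, d, c)), (f(c, c, b) ⊕ b) ⊕ b), f(c ⊕ d ⊕ c ⊕ c ⊕ b, f(d, c, c) ⊕ f(c, b, c) ⊕ d ⊕ c ⊕ c ⊕ b, (c ⊕ d) ⊕ (b ⊕ b))) ⊕ b ⊕ d ⊕ b
  Inside:  f(f(c ⊕ b ⊕ d ⊕ c ⊕ c, ((c ⊕ b) ⊕ f(b, b, d)) ⊕ (c ⊕ (c ⊕ b)), c ⊕ c ⊕ d ⊕ ((c ⊕ c) ⊕ c) ⊕ f(b, d, b)), f(c ⊕ (d ⊕ b) ⊕ b, f(f(d, b, c), d ⊕ d ⊕ d, f(b, d, c)), (f(c, c, b) ⊕ b) ⊕ b), f(c ⊕ d ⊕ c ⊕ c ⊕ b, f(d, c, c) ⊕ f(c, b, c) ⊕ d ⊕ c ⊕ c ⊕ b, (c ⊕ d) ⊕ (b ⊕ b)))  →  f(f(b ⊕ c ⊕ c ⊕ c ⊕ d, b ⊕ b ⊕ c ⊕ c ⊕ c ⊕ f(b, b, d), c ⊕ c ⊕ c ⊕ c ⊕ c ⊕ d ⊕ f(b, d, b)), f(b ⊕ b ⊕ c ⊕ d, f(f(d, b, c), d ⊕ d ⊕ d, f(b, d, c)), b ⊕ b ⊕ f(c, c, b)), f(b ⊕ c ⊕ c ⊕ c ⊕ d, b ⊕ c ⊕ c ⊕ d ⊕ f(c, b, c) ⊕ f(d, c, c), b ⊕ b ⊕ c ⊕ d))
  Sort arguments:  b ⊕ b ⊕ d ⊕ f(f(b ⊕ c ⊕ c ⊕ c ⊕ d, b ⊕ b ⊕ c ⊕ c ⊕ c ⊕ f(b, b, d), c ⊕ c ⊕ c ⊕ c ⊕ c ⊕ d ⊕ f(b, d, b)), f(b ⊕ b ⊕ c ⊕ d, f(f(d, b, c), d ⊕ d ⊕ d, f(b, d, c)), b ⊕ b ⊕ f(c, c, b)), f(b ⊕ c ⊕ c ⊕ c ⊕ d, b ⊕ c ⊕ c ⊕ d ⊕ f(c, b, c) ⊕ f(d, c, c), b ⊕ b ⊕ c ⊕ d))
Right:  ((b ⊕ d) ⊕ b) ⊕ f(f(c ⊕ (d ⊕ c) ⊕ c ⊕ b, (b ⊕ (c ⊕ c)) ⊕ b ⊕ (f(b, b, d) ⊕ c), c ⊕ c ⊕ c ⊕ c ⊕ c ⊕ d ⊕ f(b, d, b)), f((b ⊕ b) ⊕ f(c, c, b), f(f(d, b, c), d ⊕ d ⊕ d, f(b, d, c)), (c ⊕ (b ⊕ b)) ⊕ d), f((b ⊕ c) ⊕ (c ⊕ (d ⊕ c)), b ⊕ (f(c, b, c) ⊕ d) ⊕ (f(d, c, c) ⊕ c) ⊕ c, (c ⊕ (d ⊕ b)) ⊕ b))
  Flatten:  b ⊕ d ⊕ b ⊕ f(f(c ⊕ (d ⊕ c) ⊕ c ⊕ b, (b ⊕ (c ⊕ c)) ⊕ b ⊕ (f(b, b, d) ⊕ c), c ⊕ c ⊕ c ⊕ c ⊕ c ⊕ d ⊕ f(b, d, b)), f((b ⊕ b) ⊕ f(c, c, b), f(f(d, b, c), d ⊕ d ⊕ d, f(b, d, c)), (c ⊕ (b ⊕ b)) ⊕ d), f((b ⊕ c) ⊕ (c ⊕ (d ⊕ c)), b ⊕ (f(c, b, c) ⊕ d) ⊕ (f(d, c, c) ⊕ c) ⊕ c, (c ⊕ (d ⊕ b)) ⊕ b))
  Inside:  f(f(c ⊕ (d ⊕ c) ⊕ c ⊕ b, (b ⊕ (c ⊕ c)) ⊕ b ⊕ (f(b, b, d) ⊕ c), c ⊕ c ⊕ c ⊕ c ⊕ c ⊕ d ⊕ f(b, d, b)), f((b ⊕ b) ⊕ f(c, c, b), f(f(d, b, c), d ⊕ d ⊕ d, f(b, d, c)), (c ⊕ (b ⊕ b)) ⊕ d), f((b ⊕ c) ⊕ (c ⊕ (d ⊕ c)), b ⊕ (f(c, b, c) ⊕ d) ⊕ (f(d, c, c) ⊕ c) ⊕ c, (c ⊕ (d ⊕ b)) ⊕ b))  →  f(f(b ⊕ c ⊕ c ⊕ c ⊕ d, b ⊕ b ⊕ c ⊕ c ⊕ c ⊕ f(b, b, d), c ⊕ c ⊕ c ⊕ c ⊕ c ⊕ d ⊕ f(b, d, b)), f(b ⊕ b ⊕ f(c, c, b), f(f(d, b, c), d ⊕ d ⊕ d, f(b, d, c)), b ⊕ b ⊕ c ⊕ d), f(b ⊕ c ⊕ c ⊕ c ⊕ d, b ⊕ c ⊕ c ⊕ d ⊕ f(c, b, c) ⊕ f(d, c, c), b ⊕ b ⊕ c ⊕ d))
  Sort:  b ⊕ b ⊕ d ⊕ f(f(b ⊕ c ⊕ c ⊕ c ⊕ d, b ⊕ b ⊕ c ⊕ c ⊕ c ⊕ f(b, b, d), c ⊕ c ⊕ c ⊕ c ⊕ c ⊕ d ⊕ f(b, d, b)), f(b ⊕ b ⊕ f(c, c, b), f(f(d, b, c), d ⊕ d ⊕ d, f(b, d, c)), b ⊕ b ⊕ c ⊕ d), f(b ⊕ c ⊕ c ⊕ c ⊕ d, b ⊕ c ⊕ c ⊕ d ⊕ f(c, b, c) ⊕ f(d, c, c), b ⊕ b ⊕ c ⊕ d))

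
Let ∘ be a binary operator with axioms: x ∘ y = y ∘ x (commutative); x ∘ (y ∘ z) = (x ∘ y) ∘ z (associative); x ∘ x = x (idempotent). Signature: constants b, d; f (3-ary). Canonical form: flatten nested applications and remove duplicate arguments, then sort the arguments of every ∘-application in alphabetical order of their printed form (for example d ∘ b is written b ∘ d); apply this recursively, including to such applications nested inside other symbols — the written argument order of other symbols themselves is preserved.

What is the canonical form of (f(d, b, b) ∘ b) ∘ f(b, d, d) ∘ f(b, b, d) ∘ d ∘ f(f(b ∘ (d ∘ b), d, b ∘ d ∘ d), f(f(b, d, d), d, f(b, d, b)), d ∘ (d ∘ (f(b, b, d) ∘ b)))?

Answer: b ∘ d ∘ f(b, b, d) ∘ f(b, d, d) ∘ f(d, b, b) ∘ f(f(b ∘ d, d, b ∘ d), f(f(b, d, d), d, f(b, d, b)), b ∘ d ∘ f(b, b, d))

Derivation:
Un-nest:  f(d, b, b) ∘ b ∘ f(b, d, d) ∘ f(b, b, d) ∘ d ∘ f(f(b ∘ (d ∘ b), d, b ∘ d ∘ d), f(f(b, d, d), d, f(b, d, b)), d ∘ (d ∘ (f(b, b, d) ∘ b)))
Inside:  f(f(b ∘ (d ∘ b), d, b ∘ d ∘ d), f(f(b, d, d), d, f(b, d, b)), d ∘ (d ∘ (f(b, b, d) ∘ b)))  →  f(f(b ∘ d, d, b ∘ d), f(f(b, d, d), d, f(b, d, b)), b ∘ d ∘ f(b, b, d))
Order the arguments:  b ∘ d ∘ f(b, b, d) ∘ f(b, d, d) ∘ f(d, b, b) ∘ f(f(b ∘ d, d, b ∘ d), f(f(b, d, d), d, f(b, d, b)), b ∘ d ∘ f(b, b, d))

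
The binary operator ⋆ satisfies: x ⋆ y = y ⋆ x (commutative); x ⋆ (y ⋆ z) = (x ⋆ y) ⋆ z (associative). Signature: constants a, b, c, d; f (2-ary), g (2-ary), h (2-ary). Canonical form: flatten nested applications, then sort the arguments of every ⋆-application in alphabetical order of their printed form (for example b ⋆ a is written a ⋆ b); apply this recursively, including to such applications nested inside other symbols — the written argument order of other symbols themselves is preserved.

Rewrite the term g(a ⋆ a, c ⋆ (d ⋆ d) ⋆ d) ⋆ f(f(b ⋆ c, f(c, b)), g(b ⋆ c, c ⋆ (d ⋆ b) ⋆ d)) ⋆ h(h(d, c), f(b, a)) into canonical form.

Simplify inside:  g(a ⋆ a, c ⋆ (d ⋆ d) ⋆ d)  →  g(a ⋆ a, c ⋆ d ⋆ d ⋆ d)
Canonicalize subterm:  f(f(b ⋆ c, f(c, b)), g(b ⋆ c, c ⋆ (d ⋆ b) ⋆ d))  →  f(f(b ⋆ c, f(c, b)), g(b ⋆ c, b ⋆ c ⋆ d ⋆ d))
Order the arguments:  f(f(b ⋆ c, f(c, b)), g(b ⋆ c, b ⋆ c ⋆ d ⋆ d)) ⋆ g(a ⋆ a, c ⋆ d ⋆ d ⋆ d) ⋆ h(h(d, c), f(b, a))

Answer: f(f(b ⋆ c, f(c, b)), g(b ⋆ c, b ⋆ c ⋆ d ⋆ d)) ⋆ g(a ⋆ a, c ⋆ d ⋆ d ⋆ d) ⋆ h(h(d, c), f(b, a))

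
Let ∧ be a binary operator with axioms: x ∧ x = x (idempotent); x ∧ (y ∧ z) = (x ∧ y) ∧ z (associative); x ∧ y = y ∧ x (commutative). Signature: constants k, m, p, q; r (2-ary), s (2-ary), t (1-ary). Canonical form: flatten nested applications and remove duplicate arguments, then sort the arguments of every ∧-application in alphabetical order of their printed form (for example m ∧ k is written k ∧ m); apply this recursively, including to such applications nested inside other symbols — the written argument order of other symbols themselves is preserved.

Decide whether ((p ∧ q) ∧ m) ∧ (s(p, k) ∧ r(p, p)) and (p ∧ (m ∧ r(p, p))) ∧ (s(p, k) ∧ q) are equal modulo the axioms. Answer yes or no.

Answer: yes — both canonical forms are m ∧ p ∧ q ∧ r(p, p) ∧ s(p, k)

Derivation:
Left:  ((p ∧ q) ∧ m) ∧ (s(p, k) ∧ r(p, p))
  Un-nest:  p ∧ q ∧ m ∧ s(p, k) ∧ r(p, p)
  Sort arguments:  m ∧ p ∧ q ∧ r(p, p) ∧ s(p, k)
Right:  (p ∧ (m ∧ r(p, p))) ∧ (s(p, k) ∧ q)
  Merge nested applications:  p ∧ m ∧ r(p, p) ∧ s(p, k) ∧ q
  Sort arguments:  m ∧ p ∧ q ∧ r(p, p) ∧ s(p, k)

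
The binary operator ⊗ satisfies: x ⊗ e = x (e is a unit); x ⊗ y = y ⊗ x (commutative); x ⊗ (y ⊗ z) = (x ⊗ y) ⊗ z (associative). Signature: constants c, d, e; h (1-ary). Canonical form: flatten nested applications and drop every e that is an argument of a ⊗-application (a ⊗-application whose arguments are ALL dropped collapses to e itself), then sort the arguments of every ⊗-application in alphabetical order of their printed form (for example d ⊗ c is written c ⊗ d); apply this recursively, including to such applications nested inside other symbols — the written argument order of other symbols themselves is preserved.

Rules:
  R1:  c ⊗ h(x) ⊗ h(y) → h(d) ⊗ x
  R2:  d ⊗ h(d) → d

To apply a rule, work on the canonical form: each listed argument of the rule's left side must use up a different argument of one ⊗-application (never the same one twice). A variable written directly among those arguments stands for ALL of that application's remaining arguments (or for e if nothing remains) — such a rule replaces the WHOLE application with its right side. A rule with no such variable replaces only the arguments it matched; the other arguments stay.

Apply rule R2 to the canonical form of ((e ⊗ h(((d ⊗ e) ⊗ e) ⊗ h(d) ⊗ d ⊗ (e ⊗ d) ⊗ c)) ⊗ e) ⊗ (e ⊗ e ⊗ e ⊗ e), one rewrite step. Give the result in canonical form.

Answer: h(c ⊗ d ⊗ d ⊗ d)

Derivation:
Canonical form:  h(c ⊗ d ⊗ d ⊗ d ⊗ h(d))
Match R2:  consume d, h(d)
Result:  h(c ⊗ d ⊗ d ⊗ d)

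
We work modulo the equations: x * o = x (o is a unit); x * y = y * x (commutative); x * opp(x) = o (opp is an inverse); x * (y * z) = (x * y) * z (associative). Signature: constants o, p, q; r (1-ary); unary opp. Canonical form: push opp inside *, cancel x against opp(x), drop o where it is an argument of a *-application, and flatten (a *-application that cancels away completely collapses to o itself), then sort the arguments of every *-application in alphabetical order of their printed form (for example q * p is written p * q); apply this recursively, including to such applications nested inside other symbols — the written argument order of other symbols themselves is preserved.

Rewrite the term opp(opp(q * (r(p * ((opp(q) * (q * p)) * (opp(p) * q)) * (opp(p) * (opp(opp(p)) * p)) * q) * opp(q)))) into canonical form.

Answer: r(p * p * q * q)

Derivation:
Push opp inside:  distribute opp over * and collapse double opp
Inverses cancel:  q cancels
Collect:  r(p * p * q * q)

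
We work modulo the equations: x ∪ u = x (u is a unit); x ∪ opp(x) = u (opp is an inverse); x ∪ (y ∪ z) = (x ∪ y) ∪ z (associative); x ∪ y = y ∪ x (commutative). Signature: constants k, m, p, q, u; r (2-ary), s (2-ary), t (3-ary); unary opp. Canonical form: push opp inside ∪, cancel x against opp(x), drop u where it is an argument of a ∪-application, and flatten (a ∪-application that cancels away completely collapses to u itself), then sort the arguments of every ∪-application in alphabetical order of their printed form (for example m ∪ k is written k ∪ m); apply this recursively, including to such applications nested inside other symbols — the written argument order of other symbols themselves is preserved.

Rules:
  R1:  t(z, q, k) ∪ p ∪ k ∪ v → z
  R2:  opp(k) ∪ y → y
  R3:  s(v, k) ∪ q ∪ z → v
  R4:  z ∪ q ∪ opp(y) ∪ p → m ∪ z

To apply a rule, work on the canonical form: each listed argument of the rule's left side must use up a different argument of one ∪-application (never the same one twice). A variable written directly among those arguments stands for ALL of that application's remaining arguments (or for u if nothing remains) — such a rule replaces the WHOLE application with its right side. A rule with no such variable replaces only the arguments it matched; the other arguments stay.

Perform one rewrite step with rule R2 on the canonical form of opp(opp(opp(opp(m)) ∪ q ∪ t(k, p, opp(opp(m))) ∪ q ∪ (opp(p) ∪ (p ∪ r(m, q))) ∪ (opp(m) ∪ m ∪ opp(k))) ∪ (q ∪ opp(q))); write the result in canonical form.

Answer: m ∪ q ∪ q ∪ r(m, q) ∪ t(k, p, m)

Derivation:
Canonical form:  m ∪ opp(k) ∪ q ∪ q ∪ r(m, q) ∪ t(k, p, m)
Match R2:  consume opp(k);  y := m ∪ q ∪ q ∪ r(m, q) ∪ t(k, p, m)
The extension variable absorbs all remaining arguments, so the whole application is rewritten.
Result:  m ∪ q ∪ q ∪ r(m, q) ∪ t(k, p, m)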